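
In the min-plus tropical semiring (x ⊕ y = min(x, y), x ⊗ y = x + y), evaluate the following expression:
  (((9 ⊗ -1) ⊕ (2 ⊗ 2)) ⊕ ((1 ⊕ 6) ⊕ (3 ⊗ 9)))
(((9 ⊗ -1) ⊕ (2 ⊗ 2)) ⊕ ((1 ⊕ 6) ⊕ (3 ⊗ 9))) = 1

Expand innermost to outermost. Recall ⊕ takes the minimum of its arguments and ⊗ takes their sum. Working out the expression (((9 ⊗ -1) ⊕ (2 ⊗ 2)) ⊕ ((1 ⊕ 6) ⊕ (3 ⊗ 9))) gives 1.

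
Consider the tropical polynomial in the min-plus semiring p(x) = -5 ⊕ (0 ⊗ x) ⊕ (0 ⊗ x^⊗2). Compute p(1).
p(1) = -5

A tropical monomial a ⊗ x^⊗i evaluates to a + i · x. Evaluating each term at x = 1:
  Term 0 contributes -5 + 0 · 1 = -5
  Term 1 contributes 0 + 1 · 1 = 1
  Term 2 contributes 0 + 2 · 1 = 2
p(1) = ⊕ of these = min[-5, 1, 2] = -5.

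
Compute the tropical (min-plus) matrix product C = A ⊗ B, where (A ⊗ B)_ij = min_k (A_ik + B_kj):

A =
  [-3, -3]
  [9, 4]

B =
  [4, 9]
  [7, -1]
A ⊗ B =
  [1, -4]
  [11, 3]

Apply the min-plus product entry-by-entry:
  C[0][0] = min over k of (A[0][0] + B[0][0] = -3 + 4 = 1, A[0][1] + B[1][0] = -3 + 7 = 4) = 1 (attained at k = 0)
  C[0][1] = min over k of (A[0][0] + B[0][1] = -3 + 9 = 6, A[0][1] + B[1][1] = -3 + -1 = -4) = -4 (attained at k = 1)
  C[1][0] = min over k of (A[1][0] + B[0][0] = 9 + 4 = 13, A[1][1] + B[1][0] = 4 + 7 = 11) = 11 (attained at k = 1)
  C[1][1] = min over k of (A[1][0] + B[0][1] = 9 + 9 = 18, A[1][1] + B[1][1] = 4 + -1 = 3) = 3 (attained at k = 1)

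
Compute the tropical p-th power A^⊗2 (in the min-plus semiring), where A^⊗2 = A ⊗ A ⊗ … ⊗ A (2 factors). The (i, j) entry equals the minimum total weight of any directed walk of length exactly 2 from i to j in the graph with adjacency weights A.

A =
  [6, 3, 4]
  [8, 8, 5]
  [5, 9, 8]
A^⊗2 =
  [9, 9, 8]
  [10, 11, 12]
  [11, 8, 9]

Each entry (A^⊗2)_ij equals the minimum over all length-2 walks i = v_0 → v_1 → … → v_2 = j of Σ_t A[v_t][v_{t+1}]. For example, for (i, j) = (0, 2) we minimise over 3 possible intermediate vertex sequences; the minimum is 8, attained along the walk 0 → 1 → 2.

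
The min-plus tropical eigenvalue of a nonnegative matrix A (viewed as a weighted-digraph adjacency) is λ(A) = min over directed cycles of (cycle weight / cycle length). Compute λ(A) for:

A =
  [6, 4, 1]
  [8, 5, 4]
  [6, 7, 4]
λ(A) = 7/2

Enumerate directed cycles and compute their means (weight / length). Sample:
  cycle 0 → 0: weight = 6, length = 1, mean = 6/1 ≈ 6.000
  cycle 1 → 1: weight = 5, length = 1, mean = 5/1 ≈ 5.000
  cycle 2 → 2: weight = 4, length = 1, mean = 4/1 ≈ 4.000
  cycle 0 → 1 → 0: weight = 12, length = 2, mean = 12/2 ≈ 6.000
  cycle 0 → 2 → 0: weight = 7, length = 2, mean = 7/2 ≈ 3.500
  cycle 1 → 0 → 1: weight = 12, length = 2, mean = 12/2 ≈ 6.000
Minimum mean = 3.500, attained e.g. along the cycle 0 → 2 → 0 with weight 7 and length 2. So λ(A) = 7/2 = 7/2.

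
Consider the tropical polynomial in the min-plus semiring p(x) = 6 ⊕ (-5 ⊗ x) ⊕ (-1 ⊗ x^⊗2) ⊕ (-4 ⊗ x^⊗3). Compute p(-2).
p(-2) = -10

A tropical monomial a ⊗ x^⊗i evaluates to a + i · x. Evaluating each term at x = -2:
  Term 0 contributes 6 + 0 · -2 = 6
  Term 1 contributes -5 + 1 · -2 = -7
  Term 2 contributes -1 + 2 · -2 = -5
  Term 3 contributes -4 + 3 · -2 = -10
p(-2) = ⊕ of these = min[6, -7, -5, -10] = -10.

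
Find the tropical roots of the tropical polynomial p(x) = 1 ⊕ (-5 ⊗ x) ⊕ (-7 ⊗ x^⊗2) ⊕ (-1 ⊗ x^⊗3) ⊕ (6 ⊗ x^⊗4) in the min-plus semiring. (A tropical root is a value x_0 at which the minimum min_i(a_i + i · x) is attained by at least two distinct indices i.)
Roots: {-7, -6, 2, 6}

Each tropical root is a break point of the lower envelope of the lines y = a_i + i · x (there are 5 lines, with slopes 0, 1, ..., 4). Only the lines that attain the minimum somewhere contribute to roots; other lines are dominated. Here the surviving (envelope) indices are i = 4, i = 3, i = 2, i = 1, i = 0.
Intersections between consecutive envelope lines give the roots: for adjacent envelope indices i < j the intersection is x = (a_i − a_j) / (j − i). Reading off the sorted break points: {-7, -6, 2, 6}.
Verification: at each break x_0, at least two indices attain the minimum of min_i(a_i + i · x_0).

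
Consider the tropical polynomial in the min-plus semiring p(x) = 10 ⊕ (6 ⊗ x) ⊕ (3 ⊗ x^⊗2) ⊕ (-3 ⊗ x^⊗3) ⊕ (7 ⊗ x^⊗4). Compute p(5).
p(5) = 10

A tropical monomial a ⊗ x^⊗i evaluates to a + i · x. Evaluating each term at x = 5:
  Term 0 contributes 10 + 0 · 5 = 10
  Term 1 contributes 6 + 1 · 5 = 11
  Term 2 contributes 3 + 2 · 5 = 13
  Term 3 contributes -3 + 3 · 5 = 12
  Term 4 contributes 7 + 4 · 5 = 27
p(5) = ⊕ of these = min[10, 11, 13, 12, 27] = 10.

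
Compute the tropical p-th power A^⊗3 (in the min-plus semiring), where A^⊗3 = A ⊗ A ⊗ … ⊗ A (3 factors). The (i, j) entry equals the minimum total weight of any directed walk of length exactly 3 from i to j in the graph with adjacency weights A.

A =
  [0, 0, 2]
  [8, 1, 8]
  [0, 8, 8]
A^⊗3 =
  [0, 0, 2]
  [8, 3, 10]
  [0, 0, 2]

Each entry (A^⊗3)_ij equals the minimum over all length-3 walks i = v_0 → v_1 → … → v_3 = j of Σ_t A[v_t][v_{t+1}]. For example, for (i, j) = (0, 2) we minimise over 9 possible intermediate vertex sequences; the minimum is 2, attained along the walk 0 → 0 → 0 → 2.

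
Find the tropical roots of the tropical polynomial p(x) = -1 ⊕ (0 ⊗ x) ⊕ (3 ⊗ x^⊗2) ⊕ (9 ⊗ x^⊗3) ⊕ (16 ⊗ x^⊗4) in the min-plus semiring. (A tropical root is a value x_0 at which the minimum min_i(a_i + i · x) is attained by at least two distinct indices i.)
Roots: {-7, -6, -3, -1}

Each tropical root is a break point of the lower envelope of the lines y = a_i + i · x (there are 5 lines, with slopes 0, 1, ..., 4). Only the lines that attain the minimum somewhere contribute to roots; other lines are dominated. Here the surviving (envelope) indices are i = 4, i = 3, i = 2, i = 1, i = 0.
Intersections between consecutive envelope lines give the roots: for adjacent envelope indices i < j the intersection is x = (a_i − a_j) / (j − i). Reading off the sorted break points: {-7, -6, -3, -1}.
Verification: at each break x_0, at least two indices attain the minimum of min_i(a_i + i · x_0).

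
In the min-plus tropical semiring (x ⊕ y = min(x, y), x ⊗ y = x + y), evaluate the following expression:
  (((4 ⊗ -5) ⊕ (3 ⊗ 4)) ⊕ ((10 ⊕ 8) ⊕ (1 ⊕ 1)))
(((4 ⊗ -5) ⊕ (3 ⊗ 4)) ⊕ ((10 ⊕ 8) ⊕ (1 ⊕ 1))) = -1

Expand innermost to outermost. Recall ⊕ takes the minimum of its arguments and ⊗ takes their sum. Working out the expression (((4 ⊗ -5) ⊕ (3 ⊗ 4)) ⊕ ((10 ⊕ 8) ⊕ (1 ⊕ 1))) gives -1.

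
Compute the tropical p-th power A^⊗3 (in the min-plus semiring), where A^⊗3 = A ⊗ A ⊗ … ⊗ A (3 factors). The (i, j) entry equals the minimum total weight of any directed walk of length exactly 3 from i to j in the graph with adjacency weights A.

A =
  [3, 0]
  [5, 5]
A^⊗3 =
  [8, 5]
  [10, 8]

Each entry (A^⊗3)_ij equals the minimum over all length-3 walks i = v_0 → v_1 → … → v_3 = j of Σ_t A[v_t][v_{t+1}]. For example, for (i, j) = (0, 1) we minimise over 4 possible intermediate vertex sequences; the minimum is 5, attained along the walk 0 → 1 → 0 → 1.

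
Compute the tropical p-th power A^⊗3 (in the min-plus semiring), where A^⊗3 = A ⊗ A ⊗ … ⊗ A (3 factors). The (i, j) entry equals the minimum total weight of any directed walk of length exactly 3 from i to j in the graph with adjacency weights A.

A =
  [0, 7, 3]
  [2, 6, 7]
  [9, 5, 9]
A^⊗3 =
  [0, 7, 3]
  [2, 9, 5]
  [7, 14, 10]

Each entry (A^⊗3)_ij equals the minimum over all length-3 walks i = v_0 → v_1 → … → v_3 = j of Σ_t A[v_t][v_{t+1}]. For example, for (i, j) = (0, 2) we minimise over 9 possible intermediate vertex sequences; the minimum is 3, attained along the walk 0 → 0 → 0 → 2.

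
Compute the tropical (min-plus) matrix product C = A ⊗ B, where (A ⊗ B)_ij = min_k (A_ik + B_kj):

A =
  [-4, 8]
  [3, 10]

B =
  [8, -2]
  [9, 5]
A ⊗ B =
  [4, -6]
  [11, 1]

Apply the min-plus product entry-by-entry:
  C[0][0] = min over k of (A[0][0] + B[0][0] = -4 + 8 = 4, A[0][1] + B[1][0] = 8 + 9 = 17) = 4 (attained at k = 0)
  C[0][1] = min over k of (A[0][0] + B[0][1] = -4 + -2 = -6, A[0][1] + B[1][1] = 8 + 5 = 13) = -6 (attained at k = 0)
  C[1][0] = min over k of (A[1][0] + B[0][0] = 3 + 8 = 11, A[1][1] + B[1][0] = 10 + 9 = 19) = 11 (attained at k = 0)
  C[1][1] = min over k of (A[1][0] + B[0][1] = 3 + -2 = 1, A[1][1] + B[1][1] = 10 + 5 = 15) = 1 (attained at k = 0)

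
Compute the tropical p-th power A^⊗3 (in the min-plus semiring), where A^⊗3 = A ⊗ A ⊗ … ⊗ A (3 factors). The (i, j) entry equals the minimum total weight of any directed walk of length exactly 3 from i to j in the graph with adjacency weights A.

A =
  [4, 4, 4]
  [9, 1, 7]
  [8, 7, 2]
A^⊗3 =
  [12, 6, 8]
  [11, 3, 9]
  [12, 9, 6]

Each entry (A^⊗3)_ij equals the minimum over all length-3 walks i = v_0 → v_1 → … → v_3 = j of Σ_t A[v_t][v_{t+1}]. For example, for (i, j) = (0, 2) we minimise over 9 possible intermediate vertex sequences; the minimum is 8, attained along the walk 0 → 2 → 2 → 2.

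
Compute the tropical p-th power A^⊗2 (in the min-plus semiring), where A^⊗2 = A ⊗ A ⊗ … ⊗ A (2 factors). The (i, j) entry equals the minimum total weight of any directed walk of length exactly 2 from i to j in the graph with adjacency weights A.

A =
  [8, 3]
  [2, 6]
A^⊗2 =
  [5, 9]
  [8, 5]

Each entry (A^⊗2)_ij equals the minimum over all length-2 walks i = v_0 → v_1 → … → v_2 = j of Σ_t A[v_t][v_{t+1}]. For example, for (i, j) = (0, 1) we minimise over 2 possible intermediate vertex sequences; the minimum is 9, attained along the walk 0 → 1 → 1.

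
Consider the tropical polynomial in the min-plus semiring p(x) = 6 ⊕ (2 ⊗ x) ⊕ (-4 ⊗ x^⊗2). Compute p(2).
p(2) = 0

A tropical monomial a ⊗ x^⊗i evaluates to a + i · x. Evaluating each term at x = 2:
  Term 0 contributes 6 + 0 · 2 = 6
  Term 1 contributes 2 + 1 · 2 = 4
  Term 2 contributes -4 + 2 · 2 = 0
p(2) = ⊕ of these = min[6, 4, 0] = 0.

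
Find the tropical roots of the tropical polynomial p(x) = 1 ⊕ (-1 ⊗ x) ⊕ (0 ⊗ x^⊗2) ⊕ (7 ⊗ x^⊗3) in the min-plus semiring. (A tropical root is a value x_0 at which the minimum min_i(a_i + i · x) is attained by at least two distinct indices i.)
Roots: {-7, -1, 2}

Each tropical root is a break point of the lower envelope of the lines y = a_i + i · x (there are 4 lines, with slopes 0, 1, ..., 3). Only the lines that attain the minimum somewhere contribute to roots; other lines are dominated. Here the surviving (envelope) indices are i = 3, i = 2, i = 1, i = 0.
Intersections between consecutive envelope lines give the roots: for adjacent envelope indices i < j the intersection is x = (a_i − a_j) / (j − i). Reading off the sorted break points: {-7, -1, 2}.
Verification: at each break x_0, at least two indices attain the minimum of min_i(a_i + i · x_0).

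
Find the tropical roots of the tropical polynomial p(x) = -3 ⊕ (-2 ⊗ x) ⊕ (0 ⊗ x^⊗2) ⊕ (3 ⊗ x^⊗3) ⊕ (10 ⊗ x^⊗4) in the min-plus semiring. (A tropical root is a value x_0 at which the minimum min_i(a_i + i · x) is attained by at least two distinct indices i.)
Roots: {-7, -3, -2, -1}

Each tropical root is a break point of the lower envelope of the lines y = a_i + i · x (there are 5 lines, with slopes 0, 1, ..., 4). Only the lines that attain the minimum somewhere contribute to roots; other lines are dominated. Here the surviving (envelope) indices are i = 4, i = 3, i = 2, i = 1, i = 0.
Intersections between consecutive envelope lines give the roots: for adjacent envelope indices i < j the intersection is x = (a_i − a_j) / (j − i). Reading off the sorted break points: {-7, -3, -2, -1}.
Verification: at each break x_0, at least two indices attain the minimum of min_i(a_i + i · x_0).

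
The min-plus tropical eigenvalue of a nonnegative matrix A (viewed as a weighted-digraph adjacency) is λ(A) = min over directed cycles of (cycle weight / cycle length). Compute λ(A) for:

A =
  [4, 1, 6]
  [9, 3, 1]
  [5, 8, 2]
λ(A) = 2

Enumerate directed cycles and compute their means (weight / length). Sample:
  cycle 0 → 0: weight = 4, length = 1, mean = 4/1 ≈ 4.000
  cycle 1 → 1: weight = 3, length = 1, mean = 3/1 ≈ 3.000
  cycle 2 → 2: weight = 2, length = 1, mean = 2/1 ≈ 2.000
  cycle 0 → 1 → 0: weight = 10, length = 2, mean = 10/2 ≈ 5.000
  cycle 0 → 2 → 0: weight = 11, length = 2, mean = 11/2 ≈ 5.500
  cycle 1 → 0 → 1: weight = 10, length = 2, mean = 10/2 ≈ 5.000
Minimum mean = 2.000, attained e.g. along the cycle 2 → 2 with weight 2 and length 1. So λ(A) = 2/1 = 2.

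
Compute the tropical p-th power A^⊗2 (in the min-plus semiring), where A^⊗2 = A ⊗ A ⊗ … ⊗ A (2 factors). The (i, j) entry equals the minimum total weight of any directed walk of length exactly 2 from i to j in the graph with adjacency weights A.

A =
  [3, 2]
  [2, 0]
A^⊗2 =
  [4, 2]
  [2, 0]

Each entry (A^⊗2)_ij equals the minimum over all length-2 walks i = v_0 → v_1 → … → v_2 = j of Σ_t A[v_t][v_{t+1}]. For example, for (i, j) = (0, 1) we minimise over 2 possible intermediate vertex sequences; the minimum is 2, attained along the walk 0 → 1 → 1.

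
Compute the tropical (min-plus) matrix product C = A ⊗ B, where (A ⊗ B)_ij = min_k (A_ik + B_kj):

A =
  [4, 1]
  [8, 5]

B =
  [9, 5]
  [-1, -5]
A ⊗ B =
  [0, -4]
  [4, 0]

Apply the min-plus product entry-by-entry:
  C[0][0] = min over k of (A[0][0] + B[0][0] = 4 + 9 = 13, A[0][1] + B[1][0] = 1 + -1 = 0) = 0 (attained at k = 1)
  C[0][1] = min over k of (A[0][0] + B[0][1] = 4 + 5 = 9, A[0][1] + B[1][1] = 1 + -5 = -4) = -4 (attained at k = 1)
  C[1][0] = min over k of (A[1][0] + B[0][0] = 8 + 9 = 17, A[1][1] + B[1][0] = 5 + -1 = 4) = 4 (attained at k = 1)
  C[1][1] = min over k of (A[1][0] + B[0][1] = 8 + 5 = 13, A[1][1] + B[1][1] = 5 + -5 = 0) = 0 (attained at k = 1)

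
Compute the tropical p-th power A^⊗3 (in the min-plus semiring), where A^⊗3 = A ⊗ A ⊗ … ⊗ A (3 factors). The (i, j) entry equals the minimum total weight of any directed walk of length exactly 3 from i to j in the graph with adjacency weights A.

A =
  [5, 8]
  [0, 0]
A^⊗3 =
  [8, 8]
  [0, 0]

Each entry (A^⊗3)_ij equals the minimum over all length-3 walks i = v_0 → v_1 → … → v_3 = j of Σ_t A[v_t][v_{t+1}]. For example, for (i, j) = (0, 1) we minimise over 4 possible intermediate vertex sequences; the minimum is 8, attained along the walk 0 → 1 → 1 → 1.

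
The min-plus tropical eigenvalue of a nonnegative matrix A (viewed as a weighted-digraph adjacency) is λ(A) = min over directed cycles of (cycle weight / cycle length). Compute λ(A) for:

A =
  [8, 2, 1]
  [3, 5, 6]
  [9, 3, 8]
λ(A) = 7/3

Enumerate directed cycles and compute their means (weight / length). Sample:
  cycle 0 → 0: weight = 8, length = 1, mean = 8/1 ≈ 8.000
  cycle 1 → 1: weight = 5, length = 1, mean = 5/1 ≈ 5.000
  cycle 2 → 2: weight = 8, length = 1, mean = 8/1 ≈ 8.000
  cycle 0 → 1 → 0: weight = 5, length = 2, mean = 5/2 ≈ 2.500
  cycle 0 → 2 → 0: weight = 10, length = 2, mean = 10/2 ≈ 5.000
  cycle 1 → 0 → 1: weight = 5, length = 2, mean = 5/2 ≈ 2.500
Minimum mean = 2.333, attained e.g. along the cycle 0 → 2 → 1 → 0 with weight 7 and length 3. So λ(A) = 7/3 = 7/3.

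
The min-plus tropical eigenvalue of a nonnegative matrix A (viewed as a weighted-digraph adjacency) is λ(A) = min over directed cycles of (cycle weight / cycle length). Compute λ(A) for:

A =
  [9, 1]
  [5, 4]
λ(A) = 3

Enumerate directed cycles and compute their means (weight / length). Sample:
  cycle 0 → 0: weight = 9, length = 1, mean = 9/1 ≈ 9.000
  cycle 1 → 1: weight = 4, length = 1, mean = 4/1 ≈ 4.000
  cycle 0 → 1 → 0: weight = 6, length = 2, mean = 6/2 ≈ 3.000
  cycle 1 → 0 → 1: weight = 6, length = 2, mean = 6/2 ≈ 3.000
Minimum mean = 3.000, attained e.g. along the cycle 0 → 1 → 0 with weight 6 and length 2. So λ(A) = 6/2 = 3.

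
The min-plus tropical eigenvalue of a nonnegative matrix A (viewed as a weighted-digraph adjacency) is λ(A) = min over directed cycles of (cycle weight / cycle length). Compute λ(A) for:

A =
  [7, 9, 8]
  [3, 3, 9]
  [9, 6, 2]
λ(A) = 2

Enumerate directed cycles and compute their means (weight / length). Sample:
  cycle 0 → 0: weight = 7, length = 1, mean = 7/1 ≈ 7.000
  cycle 1 → 1: weight = 3, length = 1, mean = 3/1 ≈ 3.000
  cycle 2 → 2: weight = 2, length = 1, mean = 2/1 ≈ 2.000
  cycle 0 → 1 → 0: weight = 12, length = 2, mean = 12/2 ≈ 6.000
  cycle 0 → 2 → 0: weight = 17, length = 2, mean = 17/2 ≈ 8.500
  cycle 1 → 0 → 1: weight = 12, length = 2, mean = 12/2 ≈ 6.000
Minimum mean = 2.000, attained e.g. along the cycle 2 → 2 with weight 2 and length 1. So λ(A) = 2/1 = 2.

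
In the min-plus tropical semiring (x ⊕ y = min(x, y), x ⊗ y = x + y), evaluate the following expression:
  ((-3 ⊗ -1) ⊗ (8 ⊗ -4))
((-3 ⊗ -1) ⊗ (8 ⊗ -4)) = 0

Expand innermost to outermost. Recall ⊕ takes the minimum of its arguments and ⊗ takes their sum. Working out the expression ((-3 ⊗ -1) ⊗ (8 ⊗ -4)) gives 0.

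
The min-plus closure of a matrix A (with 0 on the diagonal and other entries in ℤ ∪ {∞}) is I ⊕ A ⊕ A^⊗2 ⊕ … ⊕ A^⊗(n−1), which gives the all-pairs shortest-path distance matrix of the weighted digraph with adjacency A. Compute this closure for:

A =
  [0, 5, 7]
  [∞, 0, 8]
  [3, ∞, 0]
Closure =
  [0, 5, 7]
  [11, 0, 8]
  [3, 8, 0]

This is the Floyd-Warshall all-pairs shortest-path computation. For each intermediate vertex k = 0, 1, …, 2, update dist[i][j] ← min(dist[i][j], dist[i][k] + dist[k][j]). The final matrix gives, for each (i, j), the minimum total weight of any directed path from i to j (possibly empty when i = j).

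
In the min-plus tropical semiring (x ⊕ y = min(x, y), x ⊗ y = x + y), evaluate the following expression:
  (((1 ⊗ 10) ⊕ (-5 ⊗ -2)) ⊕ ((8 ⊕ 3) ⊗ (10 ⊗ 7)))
(((1 ⊗ 10) ⊕ (-5 ⊗ -2)) ⊕ ((8 ⊕ 3) ⊗ (10 ⊗ 7))) = -7

Expand innermost to outermost. Recall ⊕ takes the minimum of its arguments and ⊗ takes their sum. Working out the expression (((1 ⊗ 10) ⊕ (-5 ⊗ -2)) ⊕ ((8 ⊕ 3) ⊗ (10 ⊗ 7))) gives -7.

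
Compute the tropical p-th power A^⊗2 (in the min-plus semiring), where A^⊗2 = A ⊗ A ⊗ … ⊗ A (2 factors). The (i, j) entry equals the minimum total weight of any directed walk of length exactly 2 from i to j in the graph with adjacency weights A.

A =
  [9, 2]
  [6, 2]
A^⊗2 =
  [8, 4]
  [8, 4]

Each entry (A^⊗2)_ij equals the minimum over all length-2 walks i = v_0 → v_1 → … → v_2 = j of Σ_t A[v_t][v_{t+1}]. For example, for (i, j) = (0, 1) we minimise over 2 possible intermediate vertex sequences; the minimum is 4, attained along the walk 0 → 1 → 1.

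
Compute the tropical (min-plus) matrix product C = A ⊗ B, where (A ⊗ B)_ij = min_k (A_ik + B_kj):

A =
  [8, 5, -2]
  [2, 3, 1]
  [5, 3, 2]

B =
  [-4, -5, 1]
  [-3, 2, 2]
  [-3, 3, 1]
A ⊗ B =
  [-5, 1, -1]
  [-2, -3, 2]
  [-1, 0, 3]

Apply the min-plus product entry-by-entry:
  C[0][0] = min over k of (A[0][0] + B[0][0] = 8 + -4 = 4, A[0][1] + B[1][0] = 5 + -3 = 2, A[0][2] + B[2][0] = -2 + -3 = -5) = -5 (attained at k = 2)
  C[0][1] = min over k of (A[0][0] + B[0][1] = 8 + -5 = 3, A[0][1] + B[1][1] = 5 + 2 = 7, A[0][2] + B[2][1] = -2 + 3 = 1) = 1 (attained at k = 2)
  C[0][2] = min over k of (A[0][0] + B[0][2] = 8 + 1 = 9, A[0][1] + B[1][2] = 5 + 2 = 7, A[0][2] + B[2][2] = -2 + 1 = -1) = -1 (attained at k = 2)
  C[1][0] = min over k of (A[1][0] + B[0][0] = 2 + -4 = -2, A[1][1] + B[1][0] = 3 + -3 = 0, A[1][2] + B[2][0] = 1 + -3 = -2) = -2 (attained at k = 0)
  C[1][1] = min over k of (A[1][0] + B[0][1] = 2 + -5 = -3, A[1][1] + B[1][1] = 3 + 2 = 5, A[1][2] + B[2][1] = 1 + 3 = 4) = -3 (attained at k = 0)
  C[1][2] = min over k of (A[1][0] + B[0][2] = 2 + 1 = 3, A[1][1] + B[1][2] = 3 + 2 = 5, A[1][2] + B[2][2] = 1 + 1 = 2) = 2 (attained at k = 2)
  C[2][0] = min over k of (A[2][0] + B[0][0] = 5 + -4 = 1, A[2][1] + B[1][0] = 3 + -3 = 0, A[2][2] + B[2][0] = 2 + -3 = -1) = -1 (attained at k = 2)
  C[2][1] = min over k of (A[2][0] + B[0][1] = 5 + -5 = 0, A[2][1] + B[1][1] = 3 + 2 = 5, A[2][2] + B[2][1] = 2 + 3 = 5) = 0 (attained at k = 0)
  C[2][2] = min over k of (A[2][0] + B[0][2] = 5 + 1 = 6, A[2][1] + B[1][2] = 3 + 2 = 5, A[2][2] + B[2][2] = 2 + 1 = 3) = 3 (attained at k = 2)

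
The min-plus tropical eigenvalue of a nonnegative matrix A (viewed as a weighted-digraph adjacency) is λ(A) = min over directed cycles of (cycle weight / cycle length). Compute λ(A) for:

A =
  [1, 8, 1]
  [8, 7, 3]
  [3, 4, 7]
λ(A) = 1

Enumerate directed cycles and compute their means (weight / length). Sample:
  cycle 0 → 0: weight = 1, length = 1, mean = 1/1 ≈ 1.000
  cycle 1 → 1: weight = 7, length = 1, mean = 7/1 ≈ 7.000
  cycle 2 → 2: weight = 7, length = 1, mean = 7/1 ≈ 7.000
  cycle 0 → 1 → 0: weight = 16, length = 2, mean = 16/2 ≈ 8.000
  cycle 0 → 2 → 0: weight = 4, length = 2, mean = 4/2 ≈ 2.000
  cycle 1 → 0 → 1: weight = 16, length = 2, mean = 16/2 ≈ 8.000
Minimum mean = 1.000, attained e.g. along the cycle 0 → 0 with weight 1 and length 1. So λ(A) = 1/1 = 1.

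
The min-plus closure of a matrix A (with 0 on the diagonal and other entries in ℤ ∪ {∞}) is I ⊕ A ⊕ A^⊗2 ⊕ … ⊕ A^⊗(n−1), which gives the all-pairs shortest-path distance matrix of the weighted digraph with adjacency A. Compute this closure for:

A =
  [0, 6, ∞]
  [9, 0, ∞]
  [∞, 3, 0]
Closure =
  [0, 6, ∞]
  [9, 0, ∞]
  [12, 3, 0]

This is the Floyd-Warshall all-pairs shortest-path computation. For each intermediate vertex k = 0, 1, …, 2, update dist[i][j] ← min(dist[i][j], dist[i][k] + dist[k][j]). The final matrix gives, for each (i, j), the minimum total weight of any directed path from i to j (possibly empty when i = j).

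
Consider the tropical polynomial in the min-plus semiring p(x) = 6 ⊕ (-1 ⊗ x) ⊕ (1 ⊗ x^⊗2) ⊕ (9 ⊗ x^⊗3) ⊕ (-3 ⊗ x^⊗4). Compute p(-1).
p(-1) = -7

A tropical monomial a ⊗ x^⊗i evaluates to a + i · x. Evaluating each term at x = -1:
  Term 0 contributes 6 + 0 · -1 = 6
  Term 1 contributes -1 + 1 · -1 = -2
  Term 2 contributes 1 + 2 · -1 = -1
  Term 3 contributes 9 + 3 · -1 = 6
  Term 4 contributes -3 + 4 · -1 = -7
p(-1) = ⊕ of these = min[6, -2, -1, 6, -7] = -7.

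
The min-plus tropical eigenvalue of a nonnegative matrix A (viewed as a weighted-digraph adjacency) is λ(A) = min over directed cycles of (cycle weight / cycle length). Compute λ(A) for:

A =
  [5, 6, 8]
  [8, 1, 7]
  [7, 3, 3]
λ(A) = 1

Enumerate directed cycles and compute their means (weight / length). Sample:
  cycle 0 → 0: weight = 5, length = 1, mean = 5/1 ≈ 5.000
  cycle 1 → 1: weight = 1, length = 1, mean = 1/1 ≈ 1.000
  cycle 2 → 2: weight = 3, length = 1, mean = 3/1 ≈ 3.000
  cycle 0 → 1 → 0: weight = 14, length = 2, mean = 14/2 ≈ 7.000
  cycle 0 → 2 → 0: weight = 15, length = 2, mean = 15/2 ≈ 7.500
  cycle 1 → 0 → 1: weight = 14, length = 2, mean = 14/2 ≈ 7.000
Minimum mean = 1.000, attained e.g. along the cycle 1 → 1 with weight 1 and length 1. So λ(A) = 1/1 = 1.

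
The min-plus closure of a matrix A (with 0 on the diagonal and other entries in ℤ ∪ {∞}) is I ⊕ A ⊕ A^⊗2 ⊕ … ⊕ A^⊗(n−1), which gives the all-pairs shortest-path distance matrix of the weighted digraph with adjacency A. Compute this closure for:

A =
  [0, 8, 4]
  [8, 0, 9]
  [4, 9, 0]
Closure =
  [0, 8, 4]
  [8, 0, 9]
  [4, 9, 0]

This is the Floyd-Warshall all-pairs shortest-path computation. For each intermediate vertex k = 0, 1, …, 2, update dist[i][j] ← min(dist[i][j], dist[i][k] + dist[k][j]). The final matrix gives, for each (i, j), the minimum total weight of any directed path from i to j (possibly empty when i = j).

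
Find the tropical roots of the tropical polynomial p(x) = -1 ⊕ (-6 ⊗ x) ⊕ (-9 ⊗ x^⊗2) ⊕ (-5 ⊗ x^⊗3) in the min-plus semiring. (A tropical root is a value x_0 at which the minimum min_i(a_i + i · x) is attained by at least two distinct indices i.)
Roots: {-4, 3, 5}

Each tropical root is a break point of the lower envelope of the lines y = a_i + i · x (there are 4 lines, with slopes 0, 1, ..., 3). Only the lines that attain the minimum somewhere contribute to roots; other lines are dominated. Here the surviving (envelope) indices are i = 3, i = 2, i = 1, i = 0.
Intersections between consecutive envelope lines give the roots: for adjacent envelope indices i < j the intersection is x = (a_i − a_j) / (j − i). Reading off the sorted break points: {-4, 3, 5}.
Verification: at each break x_0, at least two indices attain the minimum of min_i(a_i + i · x_0).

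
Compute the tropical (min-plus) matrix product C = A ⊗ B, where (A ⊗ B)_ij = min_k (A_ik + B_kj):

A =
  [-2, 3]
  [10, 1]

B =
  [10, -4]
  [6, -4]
A ⊗ B =
  [8, -6]
  [7, -3]

Apply the min-plus product entry-by-entry:
  C[0][0] = min over k of (A[0][0] + B[0][0] = -2 + 10 = 8, A[0][1] + B[1][0] = 3 + 6 = 9) = 8 (attained at k = 0)
  C[0][1] = min over k of (A[0][0] + B[0][1] = -2 + -4 = -6, A[0][1] + B[1][1] = 3 + -4 = -1) = -6 (attained at k = 0)
  C[1][0] = min over k of (A[1][0] + B[0][0] = 10 + 10 = 20, A[1][1] + B[1][0] = 1 + 6 = 7) = 7 (attained at k = 1)
  C[1][1] = min over k of (A[1][0] + B[0][1] = 10 + -4 = 6, A[1][1] + B[1][1] = 1 + -4 = -3) = -3 (attained at k = 1)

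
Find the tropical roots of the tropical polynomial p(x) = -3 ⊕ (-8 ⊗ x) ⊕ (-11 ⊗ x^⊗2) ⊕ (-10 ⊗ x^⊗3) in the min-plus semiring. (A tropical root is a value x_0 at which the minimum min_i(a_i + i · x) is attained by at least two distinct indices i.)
Roots: {-1, 3, 5}

Each tropical root is a break point of the lower envelope of the lines y = a_i + i · x (there are 4 lines, with slopes 0, 1, ..., 3). Only the lines that attain the minimum somewhere contribute to roots; other lines are dominated. Here the surviving (envelope) indices are i = 3, i = 2, i = 1, i = 0.
Intersections between consecutive envelope lines give the roots: for adjacent envelope indices i < j the intersection is x = (a_i − a_j) / (j − i). Reading off the sorted break points: {-1, 3, 5}.
Verification: at each break x_0, at least two indices attain the minimum of min_i(a_i + i · x_0).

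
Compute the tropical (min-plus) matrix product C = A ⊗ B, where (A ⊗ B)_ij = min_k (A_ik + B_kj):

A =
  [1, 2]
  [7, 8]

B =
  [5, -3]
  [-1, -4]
A ⊗ B =
  [1, -2]
  [7, 4]

Apply the min-plus product entry-by-entry:
  C[0][0] = min over k of (A[0][0] + B[0][0] = 1 + 5 = 6, A[0][1] + B[1][0] = 2 + -1 = 1) = 1 (attained at k = 1)
  C[0][1] = min over k of (A[0][0] + B[0][1] = 1 + -3 = -2, A[0][1] + B[1][1] = 2 + -4 = -2) = -2 (attained at k = 0)
  C[1][0] = min over k of (A[1][0] + B[0][0] = 7 + 5 = 12, A[1][1] + B[1][0] = 8 + -1 = 7) = 7 (attained at k = 1)
  C[1][1] = min over k of (A[1][0] + B[0][1] = 7 + -3 = 4, A[1][1] + B[1][1] = 8 + -4 = 4) = 4 (attained at k = 0)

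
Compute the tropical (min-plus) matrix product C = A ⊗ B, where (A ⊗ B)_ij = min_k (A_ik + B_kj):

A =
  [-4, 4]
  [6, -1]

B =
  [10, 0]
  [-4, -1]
A ⊗ B =
  [0, -4]
  [-5, -2]

Apply the min-plus product entry-by-entry:
  C[0][0] = min over k of (A[0][0] + B[0][0] = -4 + 10 = 6, A[0][1] + B[1][0] = 4 + -4 = 0) = 0 (attained at k = 1)
  C[0][1] = min over k of (A[0][0] + B[0][1] = -4 + 0 = -4, A[0][1] + B[1][1] = 4 + -1 = 3) = -4 (attained at k = 0)
  C[1][0] = min over k of (A[1][0] + B[0][0] = 6 + 10 = 16, A[1][1] + B[1][0] = -1 + -4 = -5) = -5 (attained at k = 1)
  C[1][1] = min over k of (A[1][0] + B[0][1] = 6 + 0 = 6, A[1][1] + B[1][1] = -1 + -1 = -2) = -2 (attained at k = 1)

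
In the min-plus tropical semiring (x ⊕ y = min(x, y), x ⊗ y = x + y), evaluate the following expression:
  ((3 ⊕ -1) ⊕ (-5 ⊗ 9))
((3 ⊕ -1) ⊕ (-5 ⊗ 9)) = -1

Expand innermost to outermost. Recall ⊕ takes the minimum of its arguments and ⊗ takes their sum. Working out the expression ((3 ⊕ -1) ⊕ (-5 ⊗ 9)) gives -1.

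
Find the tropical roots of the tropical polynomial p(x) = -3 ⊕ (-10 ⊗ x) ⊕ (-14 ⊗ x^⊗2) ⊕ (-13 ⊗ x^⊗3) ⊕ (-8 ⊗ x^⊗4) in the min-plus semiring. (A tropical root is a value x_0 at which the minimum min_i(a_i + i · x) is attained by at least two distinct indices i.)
Roots: {-5, -1, 4, 7}

Each tropical root is a break point of the lower envelope of the lines y = a_i + i · x (there are 5 lines, with slopes 0, 1, ..., 4). Only the lines that attain the minimum somewhere contribute to roots; other lines are dominated. Here the surviving (envelope) indices are i = 4, i = 3, i = 2, i = 1, i = 0.
Intersections between consecutive envelope lines give the roots: for adjacent envelope indices i < j the intersection is x = (a_i − a_j) / (j − i). Reading off the sorted break points: {-5, -1, 4, 7}.
Verification: at each break x_0, at least two indices attain the minimum of min_i(a_i + i · x_0).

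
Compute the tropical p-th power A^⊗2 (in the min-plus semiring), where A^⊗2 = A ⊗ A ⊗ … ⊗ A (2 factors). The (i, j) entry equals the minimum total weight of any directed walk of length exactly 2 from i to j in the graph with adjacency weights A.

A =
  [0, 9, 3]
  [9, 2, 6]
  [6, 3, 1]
A^⊗2 =
  [0, 6, 3]
  [9, 4, 7]
  [6, 4, 2]

Each entry (A^⊗2)_ij equals the minimum over all length-2 walks i = v_0 → v_1 → … → v_2 = j of Σ_t A[v_t][v_{t+1}]. For example, for (i, j) = (0, 2) we minimise over 3 possible intermediate vertex sequences; the minimum is 3, attained along the walk 0 → 0 → 2.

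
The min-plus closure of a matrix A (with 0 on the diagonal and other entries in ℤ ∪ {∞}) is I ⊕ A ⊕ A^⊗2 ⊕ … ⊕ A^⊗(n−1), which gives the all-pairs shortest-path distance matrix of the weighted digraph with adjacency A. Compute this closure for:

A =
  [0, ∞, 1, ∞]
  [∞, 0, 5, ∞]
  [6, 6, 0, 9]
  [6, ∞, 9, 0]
Closure =
  [0, 7, 1, 10]
  [11, 0, 5, 14]
  [6, 6, 0, 9]
  [6, 13, 7, 0]

This is the Floyd-Warshall all-pairs shortest-path computation. For each intermediate vertex k = 0, 1, …, 3, update dist[i][j] ← min(dist[i][j], dist[i][k] + dist[k][j]). The final matrix gives, for each (i, j), the minimum total weight of any directed path from i to j (possibly empty when i = j).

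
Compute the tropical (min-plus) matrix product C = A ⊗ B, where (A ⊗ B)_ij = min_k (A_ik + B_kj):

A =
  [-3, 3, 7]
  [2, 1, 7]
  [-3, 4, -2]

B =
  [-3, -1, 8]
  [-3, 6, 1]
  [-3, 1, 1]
A ⊗ B =
  [-6, -4, 4]
  [-2, 1, 2]
  [-6, -4, -1]

Apply the min-plus product entry-by-entry:
  C[0][0] = min over k of (A[0][0] + B[0][0] = -3 + -3 = -6, A[0][1] + B[1][0] = 3 + -3 = 0, A[0][2] + B[2][0] = 7 + -3 = 4) = -6 (attained at k = 0)
  C[0][1] = min over k of (A[0][0] + B[0][1] = -3 + -1 = -4, A[0][1] + B[1][1] = 3 + 6 = 9, A[0][2] + B[2][1] = 7 + 1 = 8) = -4 (attained at k = 0)
  C[0][2] = min over k of (A[0][0] + B[0][2] = -3 + 8 = 5, A[0][1] + B[1][2] = 3 + 1 = 4, A[0][2] + B[2][2] = 7 + 1 = 8) = 4 (attained at k = 1)
  C[1][0] = min over k of (A[1][0] + B[0][0] = 2 + -3 = -1, A[1][1] + B[1][0] = 1 + -3 = -2, A[1][2] + B[2][0] = 7 + -3 = 4) = -2 (attained at k = 1)
  C[1][1] = min over k of (A[1][0] + B[0][1] = 2 + -1 = 1, A[1][1] + B[1][1] = 1 + 6 = 7, A[1][2] + B[2][1] = 7 + 1 = 8) = 1 (attained at k = 0)
  C[1][2] = min over k of (A[1][0] + B[0][2] = 2 + 8 = 10, A[1][1] + B[1][2] = 1 + 1 = 2, A[1][2] + B[2][2] = 7 + 1 = 8) = 2 (attained at k = 1)
  C[2][0] = min over k of (A[2][0] + B[0][0] = -3 + -3 = -6, A[2][1] + B[1][0] = 4 + -3 = 1, A[2][2] + B[2][0] = -2 + -3 = -5) = -6 (attained at k = 0)
  C[2][1] = min over k of (A[2][0] + B[0][1] = -3 + -1 = -4, A[2][1] + B[1][1] = 4 + 6 = 10, A[2][2] + B[2][1] = -2 + 1 = -1) = -4 (attained at k = 0)
  C[2][2] = min over k of (A[2][0] + B[0][2] = -3 + 8 = 5, A[2][1] + B[1][2] = 4 + 1 = 5, A[2][2] + B[2][2] = -2 + 1 = -1) = -1 (attained at k = 2)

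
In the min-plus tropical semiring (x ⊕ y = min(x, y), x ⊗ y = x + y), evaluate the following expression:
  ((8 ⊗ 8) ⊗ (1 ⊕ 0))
((8 ⊗ 8) ⊗ (1 ⊕ 0)) = 16

Expand innermost to outermost. Recall ⊕ takes the minimum of its arguments and ⊗ takes their sum. Working out the expression ((8 ⊗ 8) ⊗ (1 ⊕ 0)) gives 16.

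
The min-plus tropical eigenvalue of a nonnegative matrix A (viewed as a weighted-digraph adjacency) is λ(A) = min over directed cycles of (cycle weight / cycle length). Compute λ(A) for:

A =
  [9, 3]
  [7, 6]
λ(A) = 5

Enumerate directed cycles and compute their means (weight / length). Sample:
  cycle 0 → 0: weight = 9, length = 1, mean = 9/1 ≈ 9.000
  cycle 1 → 1: weight = 6, length = 1, mean = 6/1 ≈ 6.000
  cycle 0 → 1 → 0: weight = 10, length = 2, mean = 10/2 ≈ 5.000
  cycle 1 → 0 → 1: weight = 10, length = 2, mean = 10/2 ≈ 5.000
Minimum mean = 5.000, attained e.g. along the cycle 0 → 1 → 0 with weight 10 and length 2. So λ(A) = 10/2 = 5.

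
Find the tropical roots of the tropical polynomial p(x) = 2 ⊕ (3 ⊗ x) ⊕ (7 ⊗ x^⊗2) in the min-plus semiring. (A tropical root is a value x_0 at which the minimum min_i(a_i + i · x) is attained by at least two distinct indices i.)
Roots: {-4, -1}

Each tropical root is a break point of the lower envelope of the lines y = a_i + i · x (there are 3 lines, with slopes 0, 1, ..., 2). Only the lines that attain the minimum somewhere contribute to roots; other lines are dominated. Here the surviving (envelope) indices are i = 2, i = 1, i = 0.
Intersections between consecutive envelope lines give the roots: for adjacent envelope indices i < j the intersection is x = (a_i − a_j) / (j − i). Reading off the sorted break points: {-4, -1}.
Verification: at each break x_0, at least two indices attain the minimum of min_i(a_i + i · x_0).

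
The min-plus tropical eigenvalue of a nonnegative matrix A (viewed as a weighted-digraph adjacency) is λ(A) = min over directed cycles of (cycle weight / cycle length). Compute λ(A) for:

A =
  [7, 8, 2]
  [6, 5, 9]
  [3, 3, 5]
λ(A) = 5/2

Enumerate directed cycles and compute their means (weight / length). Sample:
  cycle 0 → 0: weight = 7, length = 1, mean = 7/1 ≈ 7.000
  cycle 1 → 1: weight = 5, length = 1, mean = 5/1 ≈ 5.000
  cycle 2 → 2: weight = 5, length = 1, mean = 5/1 ≈ 5.000
  cycle 0 → 1 → 0: weight = 14, length = 2, mean = 14/2 ≈ 7.000
  cycle 0 → 2 → 0: weight = 5, length = 2, mean = 5/2 ≈ 2.500
  cycle 1 → 0 → 1: weight = 14, length = 2, mean = 14/2 ≈ 7.000
Minimum mean = 2.500, attained e.g. along the cycle 0 → 2 → 0 with weight 5 and length 2. So λ(A) = 5/2 = 5/2.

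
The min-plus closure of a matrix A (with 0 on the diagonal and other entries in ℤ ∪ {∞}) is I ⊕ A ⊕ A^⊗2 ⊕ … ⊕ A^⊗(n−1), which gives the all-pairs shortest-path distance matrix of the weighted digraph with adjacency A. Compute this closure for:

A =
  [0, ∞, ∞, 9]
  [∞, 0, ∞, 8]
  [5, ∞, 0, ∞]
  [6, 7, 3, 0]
Closure =
  [0, 16, 12, 9]
  [14, 0, 11, 8]
  [5, 21, 0, 14]
  [6, 7, 3, 0]

This is the Floyd-Warshall all-pairs shortest-path computation. For each intermediate vertex k = 0, 1, …, 3, update dist[i][j] ← min(dist[i][j], dist[i][k] + dist[k][j]). The final matrix gives, for each (i, j), the minimum total weight of any directed path from i to j (possibly empty when i = j).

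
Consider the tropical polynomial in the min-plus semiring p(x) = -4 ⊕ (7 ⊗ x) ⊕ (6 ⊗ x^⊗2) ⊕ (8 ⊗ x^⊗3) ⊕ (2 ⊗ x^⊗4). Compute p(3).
p(3) = -4

A tropical monomial a ⊗ x^⊗i evaluates to a + i · x. Evaluating each term at x = 3:
  Term 0 contributes -4 + 0 · 3 = -4
  Term 1 contributes 7 + 1 · 3 = 10
  Term 2 contributes 6 + 2 · 3 = 12
  Term 3 contributes 8 + 3 · 3 = 17
  Term 4 contributes 2 + 4 · 3 = 14
p(3) = ⊕ of these = min[-4, 10, 12, 17, 14] = -4.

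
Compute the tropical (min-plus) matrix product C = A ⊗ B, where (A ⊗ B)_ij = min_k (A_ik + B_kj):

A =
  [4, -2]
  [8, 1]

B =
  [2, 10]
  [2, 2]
A ⊗ B =
  [0, 0]
  [3, 3]

Apply the min-plus product entry-by-entry:
  C[0][0] = min over k of (A[0][0] + B[0][0] = 4 + 2 = 6, A[0][1] + B[1][0] = -2 + 2 = 0) = 0 (attained at k = 1)
  C[0][1] = min over k of (A[0][0] + B[0][1] = 4 + 10 = 14, A[0][1] + B[1][1] = -2 + 2 = 0) = 0 (attained at k = 1)
  C[1][0] = min over k of (A[1][0] + B[0][0] = 8 + 2 = 10, A[1][1] + B[1][0] = 1 + 2 = 3) = 3 (attained at k = 1)
  C[1][1] = min over k of (A[1][0] + B[0][1] = 8 + 10 = 18, A[1][1] + B[1][1] = 1 + 2 = 3) = 3 (attained at k = 1)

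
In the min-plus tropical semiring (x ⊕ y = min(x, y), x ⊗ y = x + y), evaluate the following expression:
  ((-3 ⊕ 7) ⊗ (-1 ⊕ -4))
((-3 ⊕ 7) ⊗ (-1 ⊕ -4)) = -7

Expand innermost to outermost. Recall ⊕ takes the minimum of its arguments and ⊗ takes their sum. Working out the expression ((-3 ⊕ 7) ⊗ (-1 ⊕ -4)) gives -7.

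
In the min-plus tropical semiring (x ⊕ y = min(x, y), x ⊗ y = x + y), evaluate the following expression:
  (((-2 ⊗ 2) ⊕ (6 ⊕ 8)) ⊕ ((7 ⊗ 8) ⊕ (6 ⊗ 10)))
(((-2 ⊗ 2) ⊕ (6 ⊕ 8)) ⊕ ((7 ⊗ 8) ⊕ (6 ⊗ 10))) = 0

Expand innermost to outermost. Recall ⊕ takes the minimum of its arguments and ⊗ takes their sum. Working out the expression (((-2 ⊗ 2) ⊕ (6 ⊕ 8)) ⊕ ((7 ⊗ 8) ⊕ (6 ⊗ 10))) gives 0.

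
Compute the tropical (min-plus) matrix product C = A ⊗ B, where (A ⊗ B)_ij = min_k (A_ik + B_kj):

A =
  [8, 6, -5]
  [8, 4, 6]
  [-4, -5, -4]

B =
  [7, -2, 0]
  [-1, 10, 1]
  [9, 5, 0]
A ⊗ B =
  [4, 0, -5]
  [3, 6, 5]
  [-6, -6, -4]

Apply the min-plus product entry-by-entry:
  C[0][0] = min over k of (A[0][0] + B[0][0] = 8 + 7 = 15, A[0][1] + B[1][0] = 6 + -1 = 5, A[0][2] + B[2][0] = -5 + 9 = 4) = 4 (attained at k = 2)
  C[0][1] = min over k of (A[0][0] + B[0][1] = 8 + -2 = 6, A[0][1] + B[1][1] = 6 + 10 = 16, A[0][2] + B[2][1] = -5 + 5 = 0) = 0 (attained at k = 2)
  C[0][2] = min over k of (A[0][0] + B[0][2] = 8 + 0 = 8, A[0][1] + B[1][2] = 6 + 1 = 7, A[0][2] + B[2][2] = -5 + 0 = -5) = -5 (attained at k = 2)
  C[1][0] = min over k of (A[1][0] + B[0][0] = 8 + 7 = 15, A[1][1] + B[1][0] = 4 + -1 = 3, A[1][2] + B[2][0] = 6 + 9 = 15) = 3 (attained at k = 1)
  C[1][1] = min over k of (A[1][0] + B[0][1] = 8 + -2 = 6, A[1][1] + B[1][1] = 4 + 10 = 14, A[1][2] + B[2][1] = 6 + 5 = 11) = 6 (attained at k = 0)
  C[1][2] = min over k of (A[1][0] + B[0][2] = 8 + 0 = 8, A[1][1] + B[1][2] = 4 + 1 = 5, A[1][2] + B[2][2] = 6 + 0 = 6) = 5 (attained at k = 1)
  C[2][0] = min over k of (A[2][0] + B[0][0] = -4 + 7 = 3, A[2][1] + B[1][0] = -5 + -1 = -6, A[2][2] + B[2][0] = -4 + 9 = 5) = -6 (attained at k = 1)
  C[2][1] = min over k of (A[2][0] + B[0][1] = -4 + -2 = -6, A[2][1] + B[1][1] = -5 + 10 = 5, A[2][2] + B[2][1] = -4 + 5 = 1) = -6 (attained at k = 0)
  C[2][2] = min over k of (A[2][0] + B[0][2] = -4 + 0 = -4, A[2][1] + B[1][2] = -5 + 1 = -4, A[2][2] + B[2][2] = -4 + 0 = -4) = -4 (attained at k = 0)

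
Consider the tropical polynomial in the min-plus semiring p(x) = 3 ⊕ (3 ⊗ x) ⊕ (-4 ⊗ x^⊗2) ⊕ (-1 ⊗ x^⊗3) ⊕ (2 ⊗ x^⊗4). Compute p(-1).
p(-1) = -6

A tropical monomial a ⊗ x^⊗i evaluates to a + i · x. Evaluating each term at x = -1:
  Term 0 contributes 3 + 0 · -1 = 3
  Term 1 contributes 3 + 1 · -1 = 2
  Term 2 contributes -4 + 2 · -1 = -6
  Term 3 contributes -1 + 3 · -1 = -4
  Term 4 contributes 2 + 4 · -1 = -2
p(-1) = ⊕ of these = min[3, 2, -6, -4, -2] = -6.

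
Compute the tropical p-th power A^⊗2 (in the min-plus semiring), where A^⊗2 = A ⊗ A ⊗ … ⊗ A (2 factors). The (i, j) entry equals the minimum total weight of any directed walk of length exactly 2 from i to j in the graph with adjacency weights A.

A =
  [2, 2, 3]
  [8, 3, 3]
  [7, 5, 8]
A^⊗2 =
  [4, 4, 5]
  [10, 6, 6]
  [9, 8, 8]

Each entry (A^⊗2)_ij equals the minimum over all length-2 walks i = v_0 → v_1 → … → v_2 = j of Σ_t A[v_t][v_{t+1}]. For example, for (i, j) = (0, 2) we minimise over 3 possible intermediate vertex sequences; the minimum is 5, attained along the walk 0 → 0 → 2.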